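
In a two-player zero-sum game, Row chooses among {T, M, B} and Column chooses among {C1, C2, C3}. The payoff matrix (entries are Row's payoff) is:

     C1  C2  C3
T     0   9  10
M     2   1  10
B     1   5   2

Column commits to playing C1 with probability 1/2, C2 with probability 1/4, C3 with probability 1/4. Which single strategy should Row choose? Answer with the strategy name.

Expected payoff of T: (1/2)·0 + (1/4)·9 + (1/4)·10 = 19/4.
Expected payoff of M: (1/2)·2 + (1/4)·1 + (1/4)·10 = 15/4.
Expected payoff of B: (1/2)·1 + (1/4)·5 + (1/4)·2 = 9/4.
The largest is 19/4, so Row's best response is T.

T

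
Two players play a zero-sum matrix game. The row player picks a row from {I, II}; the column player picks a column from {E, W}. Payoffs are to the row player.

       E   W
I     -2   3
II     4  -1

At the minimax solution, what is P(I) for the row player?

Row minima: I → -2, II → -1; maximin = -1.
Column maxima: E → 4, W → 3; minimax = 3.
-1 ≠ 3, so there is no saddle point; optimal play is mixed.
Let the row player play I with probability p. Expected payoff against E: (-2)p + 4(1−p) = −6p + 4; against W: 3p + (-1)(1−p) = 4p − 1.
Setting these equal: −6p + 4 = 4p − 1 ⇒ −10p = -5 ⇒ p = 1/2, and the value is (-6)·(1/2) + 4 = 1.
For the column player: with q = P(E), equating I's and II's payoffs gives −5q + 3 = 5q − 1 ⇒ q = 2/5.

1/2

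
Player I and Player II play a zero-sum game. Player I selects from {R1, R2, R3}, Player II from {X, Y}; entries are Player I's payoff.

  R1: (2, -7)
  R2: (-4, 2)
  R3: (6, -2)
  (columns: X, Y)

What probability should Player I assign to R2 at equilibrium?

Row minima: R1 → -7, R2 → -4, R3 → -2; maximin = -2.
Column maxima: X → 6, Y → 2; minimax = 2.
-2 ≠ 2, so there is no saddle point; optimal play is mixed.
R1 is strictly dominated by R3, so Player I never plays it.
On the remaining 2×2 (R2, R3 vs X, Y):
Let Player I play R2 with probability p. Expected payoff against X: (-4)p + 6(1−p) = −10p + 6; against Y: 2p + (-2)(1−p) = 4p − 2.
Setting these equal: −10p + 6 = 4p − 2 ⇒ −14p = -8 ⇒ p = 4/7, and the value is (-10)·(4/7) + 6 = 2/7.
For Player II: with q = P(X), equating R2's and R3's payoffs gives −6q + 2 = 8q − 2 ⇒ q = 2/7.

4/7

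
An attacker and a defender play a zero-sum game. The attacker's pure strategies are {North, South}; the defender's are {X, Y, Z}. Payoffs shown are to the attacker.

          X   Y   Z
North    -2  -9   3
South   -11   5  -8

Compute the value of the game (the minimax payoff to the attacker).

-109/23

Row minima: North → -9, South → -11; maximin = -9.
Column maxima: X → -2, Y → 5, Z → 3; minimax = -2.
-9 ≠ -2, so there is no saddle point; optimal play is mixed.
Z is strictly dominated by X (it gives the attacker strictly more in every row), so the defender never plays it.
On the remaining 2×2 (North, South vs X, Y):
Let the attacker play North with probability p. Expected payoff against X: (-2)p + (-11)(1−p) = 9p − 11; against Y: (-9)p + 5(1−p) = −14p + 5.
Setting these equal: 9p − 11 = −14p + 5 ⇒ 23p = 16 ⇒ p = 16/23, and the value is (9)·(16/23) − 11 = -109/23.
For the defender: with q = P(X), equating North's and South's payoffs gives 7q − 9 = −16q + 5 ⇒ q = 14/23.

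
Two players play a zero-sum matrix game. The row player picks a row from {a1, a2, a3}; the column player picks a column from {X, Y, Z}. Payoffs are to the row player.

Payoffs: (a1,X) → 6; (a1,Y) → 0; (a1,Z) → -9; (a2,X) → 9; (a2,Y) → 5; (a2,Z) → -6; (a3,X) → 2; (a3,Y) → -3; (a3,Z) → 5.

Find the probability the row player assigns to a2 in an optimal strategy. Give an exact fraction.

8/19

Row minima: a1 → -9, a2 → -6, a3 → -3; maximin = -3.
Column maxima: X → 9, Y → 5, Z → 5; minimax = 5.
-3 ≠ 5, so there is no saddle point; optimal play is mixed.
a1 is strictly dominated by a2, so the row player never plays it.
X is strictly dominated by Y (it gives the row player strictly more in every row), so the column player never plays it.
On the remaining 2×2 (a2, a3 vs Y, Z):
Let the row player play a2 with probability p. Expected payoff against Y: 5p + (-3)(1−p) = 8p − 3; against Z: (-6)p + 5(1−p) = −11p + 5.
Setting these equal: 8p − 3 = −11p + 5 ⇒ 19p = 8 ⇒ p = 8/19, and the value is (8)·(8/19) − 3 = 7/19.
For the column player: with q = P(Y), equating a2's and a3's payoffs gives 11q − 6 = −8q + 5 ⇒ q = 11/19.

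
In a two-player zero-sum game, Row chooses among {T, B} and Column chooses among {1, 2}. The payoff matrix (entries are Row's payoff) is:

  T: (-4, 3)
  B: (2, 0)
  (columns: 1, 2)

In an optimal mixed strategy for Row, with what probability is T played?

Row minima: T → -4, B → 0; maximin = 0.
Column maxima: 1 → 2, 2 → 3; minimax = 2.
0 ≠ 2, so there is no saddle point; optimal play is mixed.
Let Row play T with probability p. Expected payoff against 1: (-4)p + 2(1−p) = −6p + 2; against 2: 3p + 0(1−p) = 3p.
Setting these equal: −6p + 2 = 3p ⇒ −9p = -2 ⇒ p = 2/9, and the value is (-6)·(2/9) + 2 = 2/3.
For Column: with q = P(1), equating T's and B's payoffs gives −7q + 3 = 2q ⇒ q = 1/3.

2/9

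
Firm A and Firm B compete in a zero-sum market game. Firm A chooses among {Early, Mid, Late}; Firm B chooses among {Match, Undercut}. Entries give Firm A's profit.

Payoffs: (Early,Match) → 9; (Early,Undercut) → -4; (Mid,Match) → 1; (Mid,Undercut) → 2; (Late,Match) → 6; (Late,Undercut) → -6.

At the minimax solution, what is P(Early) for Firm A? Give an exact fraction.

1/14

Row minima: Early → -4, Mid → 1, Late → -6; maximin = 1.
Column maxima: Match → 9, Undercut → 2; minimax = 2.
1 ≠ 2, so there is no saddle point; optimal play is mixed.
Late is strictly dominated by Early, so Firm A never plays it.
On the remaining 2×2 (Early, Mid vs Match, Undercut):
Let Firm A play Early with probability p. Expected payoff against Match: 9p + 1(1−p) = 8p + 1; against Undercut: (-4)p + 2(1−p) = −6p + 2.
Setting these equal: 8p + 1 = −6p + 2 ⇒ 14p = 1 ⇒ p = 1/14, and the value is (8)·(1/14) + 1 = 11/7.
For Firm B: with q = P(Match), equating Early's and Mid's payoffs gives 13q − 4 = −q + 2 ⇒ q = 3/7.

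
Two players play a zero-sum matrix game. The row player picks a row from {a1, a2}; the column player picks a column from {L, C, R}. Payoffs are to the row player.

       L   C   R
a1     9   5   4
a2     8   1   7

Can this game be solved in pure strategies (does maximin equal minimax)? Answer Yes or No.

No

Row minima: a1 → 4, a2 → 1; maximin = 4.
Column maxima: L → 9, C → 5, R → 7; minimax = 5.
4 ≠ 5, so no pure-strategy equilibrium exists.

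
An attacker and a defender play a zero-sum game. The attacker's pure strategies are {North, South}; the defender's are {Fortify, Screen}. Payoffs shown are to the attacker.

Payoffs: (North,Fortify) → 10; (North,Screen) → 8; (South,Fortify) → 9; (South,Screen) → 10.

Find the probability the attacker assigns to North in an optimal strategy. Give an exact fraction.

1/3

Row minima: North → 8, South → 9; maximin = 9.
Column maxima: Fortify → 10, Screen → 10; minimax = 10.
9 ≠ 10, so there is no saddle point; optimal play is mixed.
Let the attacker play North with probability p. Expected payoff against Fortify: 10p + 9(1−p) = p + 9; against Screen: 8p + 10(1−p) = −2p + 10.
Setting these equal: p + 9 = −2p + 10 ⇒ 3p = 1 ⇒ p = 1/3, and the value is (1)·(1/3) + 9 = 28/3.
For the defender: with q = P(Fortify), equating North's and South's payoffs gives 2q + 8 = −q + 10 ⇒ q = 2/3.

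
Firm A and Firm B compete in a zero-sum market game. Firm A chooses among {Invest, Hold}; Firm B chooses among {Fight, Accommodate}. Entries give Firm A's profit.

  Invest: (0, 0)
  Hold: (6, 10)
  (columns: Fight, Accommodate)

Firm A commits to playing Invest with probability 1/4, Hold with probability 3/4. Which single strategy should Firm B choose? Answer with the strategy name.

Fight

If Firm B plays Fight, Firm A's expected payoff is (1/4)·0 + (3/4)·6 = 9/2.
If Firm B plays Accommodate, Firm A's expected payoff is (1/4)·0 + (3/4)·10 = 15/2.
Firm B minimizes Firm A's payoff; the smallest is 9/2, so the best response is Fight.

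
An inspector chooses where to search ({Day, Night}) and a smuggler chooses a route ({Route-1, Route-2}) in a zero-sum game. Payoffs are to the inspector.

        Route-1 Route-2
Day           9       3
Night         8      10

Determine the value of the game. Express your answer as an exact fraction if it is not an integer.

33/4

Row minima: Day → 3, Night → 8; maximin = 8.
Column maxima: Route-1 → 9, Route-2 → 10; minimax = 9.
8 ≠ 9, so there is no saddle point; optimal play is mixed.
Let the inspector play Day with probability p. Expected payoff against Route-1: 9p + 8(1−p) = p + 8; against Route-2: 3p + 10(1−p) = −7p + 10.
Setting these equal: p + 8 = −7p + 10 ⇒ 8p = 2 ⇒ p = 1/4, and the value is (1)·(1/4) + 8 = 33/4.
For the smuggler: with q = P(Route-1), equating Day's and Night's payoffs gives 6q + 3 = −2q + 10 ⇒ q = 7/8.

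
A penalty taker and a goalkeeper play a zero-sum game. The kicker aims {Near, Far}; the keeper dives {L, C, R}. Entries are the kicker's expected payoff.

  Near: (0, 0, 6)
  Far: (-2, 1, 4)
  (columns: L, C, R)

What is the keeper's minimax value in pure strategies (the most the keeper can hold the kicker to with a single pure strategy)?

0

Column maxima: L → 0, C → 1, R → 6.
The smallest of these is 0.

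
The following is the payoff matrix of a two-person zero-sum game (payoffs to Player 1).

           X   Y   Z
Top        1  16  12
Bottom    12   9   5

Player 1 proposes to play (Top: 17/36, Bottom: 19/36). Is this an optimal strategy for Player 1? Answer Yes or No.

No

Against X this mix gives (17/36)·1 + (19/36)·12 = 245/36.
Against Y this mix gives (17/36)·16 + (19/36)·9 = 443/36.
Against Z this mix gives (17/36)·12 + (19/36)·5 = 299/36.
Player 2 will play X, holding Player 1 to 245/36. Shifting weight toward the row that does better against X would raise this floor (the equalizing mix achieves 139/18 against both X and Z), so the proposed strategy is not optimal.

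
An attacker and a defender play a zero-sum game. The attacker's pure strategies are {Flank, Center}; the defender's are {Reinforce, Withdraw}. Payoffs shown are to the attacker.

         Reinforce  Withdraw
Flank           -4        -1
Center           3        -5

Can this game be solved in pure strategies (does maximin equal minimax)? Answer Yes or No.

Row minima: Flank → -4, Center → -5; maximin = -4.
Column maxima: Reinforce → 3, Withdraw → -1; minimax = -1.
-4 ≠ -1, so no pure-strategy equilibrium exists.

No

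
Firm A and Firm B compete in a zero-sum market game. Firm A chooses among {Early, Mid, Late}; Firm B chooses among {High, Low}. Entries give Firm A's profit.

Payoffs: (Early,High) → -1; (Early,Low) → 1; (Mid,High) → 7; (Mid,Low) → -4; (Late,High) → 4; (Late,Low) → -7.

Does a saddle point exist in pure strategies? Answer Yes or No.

No

Row minima: Early → -1, Mid → -4, Late → -7; maximin = -1.
Column maxima: High → 7, Low → 1; minimax = 1.
-1 ≠ 1, so no pure-strategy equilibrium exists.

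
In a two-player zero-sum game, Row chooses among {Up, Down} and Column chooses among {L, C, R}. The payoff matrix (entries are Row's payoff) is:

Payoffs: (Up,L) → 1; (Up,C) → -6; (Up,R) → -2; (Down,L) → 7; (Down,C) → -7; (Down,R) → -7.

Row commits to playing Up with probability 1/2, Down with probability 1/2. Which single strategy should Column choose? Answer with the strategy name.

If Column plays L, Row's expected payoff is (1/2)·1 + (1/2)·7 = 4.
If Column plays C, Row's expected payoff is (1/2)·(-6) + (1/2)·(-7) = -13/2.
If Column plays R, Row's expected payoff is (1/2)·(-2) + (1/2)·(-7) = -9/2.
Column minimizes Row's payoff; the smallest is -13/2, so the best response is C.

C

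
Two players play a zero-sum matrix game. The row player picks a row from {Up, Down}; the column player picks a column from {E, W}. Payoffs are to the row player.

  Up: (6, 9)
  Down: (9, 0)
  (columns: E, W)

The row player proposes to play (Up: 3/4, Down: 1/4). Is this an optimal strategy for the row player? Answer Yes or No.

Against E this mix gives (3/4)·6 + (1/4)·9 = 27/4.
Against W this mix gives (3/4)·9 + (1/4)·0 = 27/4.
All of the column player's active replies (E, W) yield 27/4, and no column does worse for the row player. The mix makes the column player indifferent and guarantees 27/4, so it is optimal.

Yes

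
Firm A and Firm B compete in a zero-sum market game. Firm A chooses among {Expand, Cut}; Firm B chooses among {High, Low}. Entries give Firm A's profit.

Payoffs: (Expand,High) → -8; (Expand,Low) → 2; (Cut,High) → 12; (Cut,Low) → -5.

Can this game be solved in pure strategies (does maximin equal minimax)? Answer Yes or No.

No

Row minima: Expand → -8, Cut → -5; maximin = -5.
Column maxima: High → 12, Low → 2; minimax = 2.
-5 ≠ 2, so no pure-strategy equilibrium exists.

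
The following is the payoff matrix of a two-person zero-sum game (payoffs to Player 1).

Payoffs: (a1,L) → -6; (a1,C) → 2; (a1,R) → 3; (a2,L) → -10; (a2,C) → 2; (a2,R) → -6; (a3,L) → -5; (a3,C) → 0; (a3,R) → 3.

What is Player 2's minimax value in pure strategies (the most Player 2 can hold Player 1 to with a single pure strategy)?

-5

Column maxima: L → -5, C → 2, R → 3.
The smallest of these is -5.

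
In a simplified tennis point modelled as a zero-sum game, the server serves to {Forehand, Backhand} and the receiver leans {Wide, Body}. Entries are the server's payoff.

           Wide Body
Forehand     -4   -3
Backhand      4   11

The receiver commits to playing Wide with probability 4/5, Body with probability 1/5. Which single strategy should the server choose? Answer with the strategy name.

Backhand

Expected payoff of Forehand: (4/5)·(-4) + (1/5)·(-3) = -19/5.
Expected payoff of Backhand: (4/5)·4 + (1/5)·11 = 27/5.
The largest is 27/5, so the server's best response is Backhand.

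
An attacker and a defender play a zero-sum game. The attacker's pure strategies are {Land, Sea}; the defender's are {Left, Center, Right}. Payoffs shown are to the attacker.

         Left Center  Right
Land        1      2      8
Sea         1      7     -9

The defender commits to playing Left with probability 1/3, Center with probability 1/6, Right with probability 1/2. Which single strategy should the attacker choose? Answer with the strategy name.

Expected payoff of Land: (1/3)·1 + (1/6)·2 + (1/2)·8 = 14/3.
Expected payoff of Sea: (1/3)·1 + (1/6)·7 + (1/2)·(-9) = -3.
The largest is 14/3, so the attacker's best response is Land.

Land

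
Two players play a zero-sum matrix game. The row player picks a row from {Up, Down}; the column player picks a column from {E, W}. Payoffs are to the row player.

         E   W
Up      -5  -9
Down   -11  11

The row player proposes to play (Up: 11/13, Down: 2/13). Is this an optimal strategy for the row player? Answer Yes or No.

Yes

Against E this mix gives (11/13)·(-5) + (2/13)·(-11) = -77/13.
Against W this mix gives (11/13)·(-9) + (2/13)·11 = -77/13.
All of the column player's active replies (E, W) yield -77/13, and no column does worse for the row player. The mix makes the column player indifferent and guarantees -77/13, so it is optimal.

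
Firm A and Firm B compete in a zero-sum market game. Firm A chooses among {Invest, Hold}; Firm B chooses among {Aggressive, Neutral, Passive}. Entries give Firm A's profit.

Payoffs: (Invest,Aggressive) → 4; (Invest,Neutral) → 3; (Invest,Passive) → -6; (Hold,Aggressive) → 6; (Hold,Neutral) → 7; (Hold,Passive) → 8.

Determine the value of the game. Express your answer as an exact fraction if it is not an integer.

Row minima: Invest → -6, Hold → 6; maximin = 6.
Column maxima: Aggressive → 6, Neutral → 7, Passive → 8; minimax = 6.
Since maximin = minimax = 6, there is a saddle point and the value is 6.

6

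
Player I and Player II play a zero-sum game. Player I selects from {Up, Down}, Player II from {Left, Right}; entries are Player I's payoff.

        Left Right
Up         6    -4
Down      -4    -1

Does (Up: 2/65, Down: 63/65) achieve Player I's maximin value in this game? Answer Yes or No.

No

Against Left this mix gives (2/65)·6 + (63/65)·(-4) = -48/13.
Against Right this mix gives (2/65)·(-4) + (63/65)·(-1) = -71/65.
Player II will play Left, holding Player I to -48/13. Shifting weight toward the row that does better against Left would raise this floor (the equalizing mix achieves -22/13 against both Left and Right), so the proposed strategy is not optimal.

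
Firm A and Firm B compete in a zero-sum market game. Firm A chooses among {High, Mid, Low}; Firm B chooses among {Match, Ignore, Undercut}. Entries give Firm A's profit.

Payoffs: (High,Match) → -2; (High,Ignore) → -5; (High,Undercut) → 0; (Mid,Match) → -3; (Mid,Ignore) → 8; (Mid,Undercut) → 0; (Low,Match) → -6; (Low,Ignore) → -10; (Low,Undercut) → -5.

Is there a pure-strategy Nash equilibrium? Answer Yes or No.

Row minima: High → -5, Mid → -3, Low → -10; maximin = -3.
Column maxima: Match → -2, Ignore → 8, Undercut → 0; minimax = -2.
-3 ≠ -2, so no pure-strategy equilibrium exists.

No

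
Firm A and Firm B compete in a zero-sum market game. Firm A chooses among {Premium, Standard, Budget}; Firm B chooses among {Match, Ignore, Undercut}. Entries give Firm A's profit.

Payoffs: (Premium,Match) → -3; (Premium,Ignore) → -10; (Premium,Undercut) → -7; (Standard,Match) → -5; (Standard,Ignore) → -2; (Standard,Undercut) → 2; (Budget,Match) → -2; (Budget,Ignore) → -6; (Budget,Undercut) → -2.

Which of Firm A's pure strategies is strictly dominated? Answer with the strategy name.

Budget gives a strictly higher payoff than Premium against every column: -2 > -3, -6 > -10, -2 > -7.
So Premium is strictly dominated and Firm A never plays it.

Premium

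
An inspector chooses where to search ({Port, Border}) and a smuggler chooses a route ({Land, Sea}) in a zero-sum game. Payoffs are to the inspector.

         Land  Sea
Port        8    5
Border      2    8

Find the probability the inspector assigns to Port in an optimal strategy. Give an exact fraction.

Row minima: Port → 5, Border → 2; maximin = 5.
Column maxima: Land → 8, Sea → 8; minimax = 8.
5 ≠ 8, so there is no saddle point; optimal play is mixed.
Let the inspector play Port with probability p. Expected payoff against Land: 8p + 2(1−p) = 6p + 2; against Sea: 5p + 8(1−p) = −3p + 8.
Setting these equal: 6p + 2 = −3p + 8 ⇒ 9p = 6 ⇒ p = 2/3, and the value is (6)·(2/3) + 2 = 6.
For the smuggler: with q = P(Land), equating Port's and Border's payoffs gives 3q + 5 = −6q + 8 ⇒ q = 1/3.

2/3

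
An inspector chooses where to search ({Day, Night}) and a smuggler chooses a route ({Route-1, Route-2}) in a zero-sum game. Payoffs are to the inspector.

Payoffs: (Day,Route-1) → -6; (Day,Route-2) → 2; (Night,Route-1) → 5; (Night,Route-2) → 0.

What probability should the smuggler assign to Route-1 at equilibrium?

Row minima: Day → -6, Night → 0; maximin = 0.
Column maxima: Route-1 → 5, Route-2 → 2; minimax = 2.
0 ≠ 2, so there is no saddle point; optimal play is mixed.
Let the inspector play Day with probability p. Expected payoff against Route-1: (-6)p + 5(1−p) = −11p + 5; against Route-2: 2p + 0(1−p) = 2p.
Setting these equal: −11p + 5 = 2p ⇒ −13p = -5 ⇒ p = 5/13, and the value is (-11)·(5/13) + 5 = 10/13.
For the smuggler: with q = P(Route-1), equating Day's and Night's payoffs gives −8q + 2 = 5q ⇒ q = 2/13.

2/13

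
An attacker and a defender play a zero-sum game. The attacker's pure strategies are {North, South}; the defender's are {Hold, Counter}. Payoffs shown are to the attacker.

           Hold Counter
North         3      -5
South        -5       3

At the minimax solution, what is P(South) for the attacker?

1/2

Row minima: North → -5, South → -5; maximin = -5.
Column maxima: Hold → 3, Counter → 3; minimax = 3.
-5 ≠ 3, so there is no saddle point; optimal play is mixed.
Let the attacker play North with probability p. Expected payoff against Hold: 3p + (-5)(1−p) = 8p − 5; against Counter: (-5)p + 3(1−p) = −8p + 3.
Setting these equal: 8p − 5 = −8p + 3 ⇒ 16p = 8 ⇒ p = 1/2, and the value is (8)·(1/2) − 5 = -1.
For the defender: with q = P(Hold), equating North's and South's payoffs gives 8q − 5 = −8q + 3 ⇒ q = 1/2.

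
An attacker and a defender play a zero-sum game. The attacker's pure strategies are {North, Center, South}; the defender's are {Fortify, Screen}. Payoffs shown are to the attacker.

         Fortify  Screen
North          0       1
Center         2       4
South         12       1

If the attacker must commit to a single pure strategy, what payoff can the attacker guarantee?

2

Row minima: North → 0, Center → 2, South → 1.
The best of these is 2.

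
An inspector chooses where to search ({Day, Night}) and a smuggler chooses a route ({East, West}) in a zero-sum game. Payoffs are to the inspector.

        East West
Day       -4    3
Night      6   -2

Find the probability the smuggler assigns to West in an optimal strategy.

2/3

Row minima: Day → -4, Night → -2; maximin = -2.
Column maxima: East → 6, West → 3; minimax = 3.
-2 ≠ 3, so there is no saddle point; optimal play is mixed.
Let the inspector play Day with probability p. Expected payoff against East: (-4)p + 6(1−p) = −10p + 6; against West: 3p + (-2)(1−p) = 5p − 2.
Setting these equal: −10p + 6 = 5p − 2 ⇒ −15p = -8 ⇒ p = 8/15, and the value is (-10)·(8/15) + 6 = 2/3.
For the smuggler: with q = P(East), equating Day's and Night's payoffs gives −7q + 3 = 8q − 2 ⇒ q = 1/3.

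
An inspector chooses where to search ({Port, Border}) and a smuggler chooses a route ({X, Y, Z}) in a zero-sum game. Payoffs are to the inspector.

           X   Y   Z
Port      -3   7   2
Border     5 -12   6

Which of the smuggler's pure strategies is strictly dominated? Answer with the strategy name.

Z

X holds the inspector's payoff strictly below Z in every row: -3 < 2, 5 < 6.
So Z is strictly dominated for the smuggler.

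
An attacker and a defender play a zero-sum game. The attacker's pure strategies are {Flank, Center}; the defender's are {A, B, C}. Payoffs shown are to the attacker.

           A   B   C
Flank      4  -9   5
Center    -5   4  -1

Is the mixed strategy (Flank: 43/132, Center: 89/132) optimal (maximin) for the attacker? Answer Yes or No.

Against A this mix gives (43/132)·4 + (89/132)·(-5) = -91/44.
Against B this mix gives (43/132)·(-9) + (89/132)·4 = -31/132.
Against C this mix gives (43/132)·5 + (89/132)·(-1) = 21/22.
The defender will play A, holding the attacker to -91/44. Shifting weight toward the row that does better against A would raise this floor (the equalizing mix achieves -29/22 against both A and B), so the proposed strategy is not optimal.

No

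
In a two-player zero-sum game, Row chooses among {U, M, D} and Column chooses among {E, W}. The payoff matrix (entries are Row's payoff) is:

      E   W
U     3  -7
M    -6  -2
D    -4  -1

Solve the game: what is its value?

Row minima: U → -7, M → -6, D → -4; maximin = -4.
Column maxima: E → 3, W → -1; minimax = -1.
-4 ≠ -1, so there is no saddle point; optimal play is mixed.
M is strictly dominated by D, so Row never plays it.
On the remaining 2×2 (U, D vs E, W):
Let Row play U with probability p. Expected payoff against E: 3p + (-4)(1−p) = 7p − 4; against W: (-7)p + (-1)(1−p) = −6p − 1.
Setting these equal: 7p − 4 = −6p − 1 ⇒ 13p = 3 ⇒ p = 3/13, and the value is (7)·(3/13) − 4 = -31/13.
For Column: with q = P(E), equating U's and D's payoffs gives 10q − 7 = −3q − 1 ⇒ q = 6/13.

-31/13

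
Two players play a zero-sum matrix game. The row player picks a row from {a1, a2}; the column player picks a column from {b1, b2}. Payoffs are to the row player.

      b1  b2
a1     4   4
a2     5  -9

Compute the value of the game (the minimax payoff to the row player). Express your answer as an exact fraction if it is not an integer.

4

Row minima: a1 → 4, a2 → -9; maximin = 4.
Column maxima: b1 → 5, b2 → 4; minimax = 4.
Since maximin = minimax = 4, there is a saddle point and the value is 4.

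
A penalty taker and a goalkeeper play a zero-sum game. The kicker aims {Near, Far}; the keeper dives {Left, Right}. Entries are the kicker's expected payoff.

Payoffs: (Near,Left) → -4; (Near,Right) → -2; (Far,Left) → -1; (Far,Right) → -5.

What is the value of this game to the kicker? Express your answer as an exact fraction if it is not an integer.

-3

Row minima: Near → -4, Far → -5; maximin = -4.
Column maxima: Left → -1, Right → -2; minimax = -2.
-4 ≠ -2, so there is no saddle point; optimal play is mixed.
Let the kicker play Near with probability p. Expected payoff against Left: (-4)p + (-1)(1−p) = −3p − 1; against Right: (-2)p + (-5)(1−p) = 3p − 5.
Setting these equal: −3p − 1 = 3p − 5 ⇒ −6p = -4 ⇒ p = 2/3, and the value is (-3)·(2/3) − 1 = -3.
For the keeper: with q = P(Left), equating Near's and Far's payoffs gives −2q − 2 = 4q − 5 ⇒ q = 1/2.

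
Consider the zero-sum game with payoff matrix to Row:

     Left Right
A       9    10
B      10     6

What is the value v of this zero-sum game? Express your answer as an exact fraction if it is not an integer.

Row minima: A → 9, B → 6; maximin = 9.
Column maxima: Left → 10, Right → 10; minimax = 10.
9 ≠ 10, so there is no saddle point; optimal play is mixed.
Let Row play A with probability p. Expected payoff against Left: 9p + 10(1−p) = −p + 10; against Right: 10p + 6(1−p) = 4p + 6.
Setting these equal: −p + 10 = 4p + 6 ⇒ −5p = -4 ⇒ p = 4/5, and the value is (-1)·(4/5) + 10 = 46/5.
For Column: with q = P(Left), equating A's and B's payoffs gives −q + 10 = 4q + 6 ⇒ q = 4/5.

46/5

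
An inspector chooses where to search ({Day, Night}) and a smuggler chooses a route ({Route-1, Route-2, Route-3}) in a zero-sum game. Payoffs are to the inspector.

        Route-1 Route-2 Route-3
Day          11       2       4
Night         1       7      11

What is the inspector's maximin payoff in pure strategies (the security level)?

Row minima: Day → 2, Night → 1.
The best of these is 2.

2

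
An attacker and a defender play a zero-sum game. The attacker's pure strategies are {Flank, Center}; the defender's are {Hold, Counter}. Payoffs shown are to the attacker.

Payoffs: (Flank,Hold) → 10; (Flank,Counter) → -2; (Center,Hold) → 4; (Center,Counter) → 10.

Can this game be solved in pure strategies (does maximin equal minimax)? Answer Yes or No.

No

Row minima: Flank → -2, Center → 4; maximin = 4.
Column maxima: Hold → 10, Counter → 10; minimax = 10.
4 ≠ 10, so no pure-strategy equilibrium exists.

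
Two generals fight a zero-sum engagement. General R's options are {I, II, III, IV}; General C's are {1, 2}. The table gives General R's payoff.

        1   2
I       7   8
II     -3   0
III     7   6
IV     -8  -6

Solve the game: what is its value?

Row minima: I → 7, II → -3, III → 6, IV → -8; maximin = 7.
Column maxima: 1 → 7, 2 → 8; minimax = 7.
Since maximin = minimax = 7, there is a saddle point and the value is 7.

7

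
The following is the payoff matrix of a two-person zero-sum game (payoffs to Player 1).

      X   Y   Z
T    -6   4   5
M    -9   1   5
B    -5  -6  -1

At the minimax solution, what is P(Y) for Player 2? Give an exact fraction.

Row minima: T → -6, M → -9, B → -6; maximin = -6.
Column maxima: X → -5, Y → 4, Z → 5; minimax = -5.
-6 ≠ -5, so there is no saddle point; optimal play is mixed.
Z is strictly dominated by X (it gives Player 1 strictly more in every row), so Player 2 never plays it.
With Z eliminated, M is strictly dominated by T (T gives Player 1 strictly more in every remaining column), so Player 1 never plays it.
On the remaining 2×2 (T, B vs X, Y):
Let Player 1 play T with probability p. Expected payoff against X: (-6)p + (-5)(1−p) = −p − 5; against Y: 4p + (-6)(1−p) = 10p − 6.
Setting these equal: −p − 5 = 10p − 6 ⇒ −11p = -1 ⇒ p = 1/11, and the value is (-1)·(1/11) − 5 = -56/11.
For Player 2: with q = P(X), equating T's and B's payoffs gives −10q + 4 = q − 6 ⇒ q = 10/11.

1/11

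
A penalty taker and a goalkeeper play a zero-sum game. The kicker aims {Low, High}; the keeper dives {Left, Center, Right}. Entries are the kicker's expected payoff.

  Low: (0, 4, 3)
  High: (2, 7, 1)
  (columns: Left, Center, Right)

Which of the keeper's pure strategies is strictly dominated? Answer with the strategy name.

Left holds the kicker's payoff strictly below Center in every row: 0 < 4, 2 < 7.
So Center is strictly dominated for the keeper.

Center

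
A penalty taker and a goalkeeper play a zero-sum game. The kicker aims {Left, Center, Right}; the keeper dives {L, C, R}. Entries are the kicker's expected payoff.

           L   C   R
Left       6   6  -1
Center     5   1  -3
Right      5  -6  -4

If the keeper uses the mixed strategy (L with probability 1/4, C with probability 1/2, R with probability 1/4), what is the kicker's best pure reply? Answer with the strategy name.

Left

Expected payoff of Left: (1/4)·6 + (1/2)·6 + (1/4)·(-1) = 17/4.
Expected payoff of Center: (1/4)·5 + (1/2)·1 + (1/4)·(-3) = 1.
Expected payoff of Right: (1/4)·5 + (1/2)·(-6) + (1/4)·(-4) = -11/4.
The largest is 17/4, so the kicker's best response is Left.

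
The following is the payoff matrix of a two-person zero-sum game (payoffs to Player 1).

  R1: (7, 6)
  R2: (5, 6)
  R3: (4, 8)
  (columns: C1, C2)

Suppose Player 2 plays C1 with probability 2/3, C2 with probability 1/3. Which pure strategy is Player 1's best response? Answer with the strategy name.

Expected payoff of R1: (2/3)·7 + (1/3)·6 = 20/3.
Expected payoff of R2: (2/3)·5 + (1/3)·6 = 16/3.
Expected payoff of R3: (2/3)·4 + (1/3)·8 = 16/3.
The largest is 20/3, so Player 1's best response is R1.

R1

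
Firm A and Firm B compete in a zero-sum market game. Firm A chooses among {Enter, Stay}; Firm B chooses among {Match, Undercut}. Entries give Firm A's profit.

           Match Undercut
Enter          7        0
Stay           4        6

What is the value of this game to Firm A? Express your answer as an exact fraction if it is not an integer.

14/3

Row minima: Enter → 0, Stay → 4; maximin = 4.
Column maxima: Match → 7, Undercut → 6; minimax = 6.
4 ≠ 6, so there is no saddle point; optimal play is mixed.
Let Firm A play Enter with probability p. Expected payoff against Match: 7p + 4(1−p) = 3p + 4; against Undercut: 0p + 6(1−p) = −6p + 6.
Setting these equal: 3p + 4 = −6p + 6 ⇒ 9p = 2 ⇒ p = 2/9, and the value is (3)·(2/9) + 4 = 14/3.
For Firm B: with q = P(Match), equating Enter's and Stay's payoffs gives 7q = −2q + 6 ⇒ q = 2/3.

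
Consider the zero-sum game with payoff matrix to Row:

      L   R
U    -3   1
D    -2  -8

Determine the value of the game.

-13/5

Row minima: U → -3, D → -8; maximin = -3.
Column maxima: L → -2, R → 1; minimax = -2.
-3 ≠ -2, so there is no saddle point; optimal play is mixed.
Let Row play U with probability p. Expected payoff against L: (-3)p + (-2)(1−p) = −p − 2; against R: 1p + (-8)(1−p) = 9p − 8.
Setting these equal: −p − 2 = 9p − 8 ⇒ −10p = -6 ⇒ p = 3/5, and the value is (-1)·(3/5) − 2 = -13/5.
For Column: with q = P(L), equating U's and D's payoffs gives −4q + 1 = 6q − 8 ⇒ q = 9/10.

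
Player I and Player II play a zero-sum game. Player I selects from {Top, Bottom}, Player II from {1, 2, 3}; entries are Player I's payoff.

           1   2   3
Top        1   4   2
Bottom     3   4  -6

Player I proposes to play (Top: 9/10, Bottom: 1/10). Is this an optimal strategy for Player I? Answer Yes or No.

Yes

Against 1 this mix gives (9/10)·1 + (1/10)·3 = 6/5.
Against 2 this mix gives (9/10)·4 + (1/10)·4 = 4.
Against 3 this mix gives (9/10)·2 + (1/10)·(-6) = 6/5.
All of Player II's active replies (1, 3) yield 6/5, and no column does worse for Player I. The mix makes Player II indifferent and guarantees 6/5, so it is optimal.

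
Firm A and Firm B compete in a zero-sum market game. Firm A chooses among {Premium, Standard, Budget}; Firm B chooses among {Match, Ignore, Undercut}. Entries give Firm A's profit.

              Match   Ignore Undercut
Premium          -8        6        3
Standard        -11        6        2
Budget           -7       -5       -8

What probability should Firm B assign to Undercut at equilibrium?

1/12

Row minima: Premium → -8, Standard → -11, Budget → -8; maximin = -8.
Column maxima: Match → -7, Ignore → 6, Undercut → 3; minimax = -7.
-8 ≠ -7, so there is no saddle point; optimal play is mixed.
Ignore is strictly dominated by Match (it gives Firm A strictly more in every row), so Firm B never plays it.
With Ignore eliminated, Standard is strictly dominated by Premium (Premium gives Firm A strictly more in every remaining column), so Firm A never plays it.
On the remaining 2×2 (Premium, Budget vs Match, Undercut):
Let Firm A play Premium with probability p. Expected payoff against Match: (-8)p + (-7)(1−p) = −p − 7; against Undercut: 3p + (-8)(1−p) = 11p − 8.
Setting these equal: −p − 7 = 11p − 8 ⇒ −12p = -1 ⇒ p = 1/12, and the value is (-1)·(1/12) − 7 = -85/12.
For Firm B: with q = P(Match), equating Premium's and Budget's payoffs gives −11q + 3 = q − 8 ⇒ q = 11/12.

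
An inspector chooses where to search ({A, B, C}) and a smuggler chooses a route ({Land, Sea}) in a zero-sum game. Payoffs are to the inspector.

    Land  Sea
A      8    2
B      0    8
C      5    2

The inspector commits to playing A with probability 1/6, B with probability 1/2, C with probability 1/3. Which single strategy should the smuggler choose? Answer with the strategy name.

If the smuggler plays Land, the inspector's expected payoff is (1/6)·8 + (1/2)·0 + (1/3)·5 = 3.
If the smuggler plays Sea, the inspector's expected payoff is (1/6)·2 + (1/2)·8 + (1/3)·2 = 5.
The smuggler minimizes the inspector's payoff; the smallest is 3, so the best response is Land.

Land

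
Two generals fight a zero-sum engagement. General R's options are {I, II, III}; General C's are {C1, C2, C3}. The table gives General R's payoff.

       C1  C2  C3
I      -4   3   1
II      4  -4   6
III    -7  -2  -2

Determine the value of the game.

-4/15

Row minima: I → -4, II → -4, III → -7; maximin = -4.
Column maxima: C1 → 4, C2 → 3, C3 → 6; minimax = 3.
-4 ≠ 3, so there is no saddle point; optimal play is mixed.
III is strictly dominated by I, so General R never plays it.
C3 is strictly dominated by C1 (it gives General R strictly more in every row), so General C never plays it.
On the remaining 2×2 (I, II vs C1, C2):
Let General R play I with probability p. Expected payoff against C1: (-4)p + 4(1−p) = −8p + 4; against C2: 3p + (-4)(1−p) = 7p − 4.
Setting these equal: −8p + 4 = 7p − 4 ⇒ −15p = -8 ⇒ p = 8/15, and the value is (-8)·(8/15) + 4 = -4/15.
For General C: with q = P(C1), equating I's and II's payoffs gives −7q + 3 = 8q − 4 ⇒ q = 7/15.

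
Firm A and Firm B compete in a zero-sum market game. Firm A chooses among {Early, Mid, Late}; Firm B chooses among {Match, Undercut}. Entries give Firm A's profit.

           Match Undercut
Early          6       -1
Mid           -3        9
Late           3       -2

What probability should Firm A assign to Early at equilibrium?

Row minima: Early → -1, Mid → -3, Late → -2; maximin = -1.
Column maxima: Match → 6, Undercut → 9; minimax = 6.
-1 ≠ 6, so there is no saddle point; optimal play is mixed.
Late is strictly dominated by Early, so Firm A never plays it.
On the remaining 2×2 (Early, Mid vs Match, Undercut):
Let Firm A play Early with probability p. Expected payoff against Match: 6p + (-3)(1−p) = 9p − 3; against Undercut: (-1)p + 9(1−p) = −10p + 9.
Setting these equal: 9p − 3 = −10p + 9 ⇒ 19p = 12 ⇒ p = 12/19, and the value is (9)·(12/19) − 3 = 51/19.
For Firm B: with q = P(Match), equating Early's and Mid's payoffs gives 7q − 1 = −12q + 9 ⇒ q = 10/19.

12/19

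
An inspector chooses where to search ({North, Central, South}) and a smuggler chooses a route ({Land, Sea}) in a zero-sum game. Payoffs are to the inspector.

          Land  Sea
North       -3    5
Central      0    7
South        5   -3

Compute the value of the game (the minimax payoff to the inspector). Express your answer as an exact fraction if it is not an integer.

7/3

Row minima: North → -3, Central → 0, South → -3; maximin = 0.
Column maxima: Land → 5, Sea → 7; minimax = 5.
0 ≠ 5, so there is no saddle point; optimal play is mixed.
North is strictly dominated by Central, so the inspector never plays it.
On the remaining 2×2 (Central, South vs Land, Sea):
Let the inspector play Central with probability p. Expected payoff against Land: 0p + 5(1−p) = −5p + 5; against Sea: 7p + (-3)(1−p) = 10p − 3.
Setting these equal: −5p + 5 = 10p − 3 ⇒ −15p = -8 ⇒ p = 8/15, and the value is (-5)·(8/15) + 5 = 7/3.
For the smuggler: with q = P(Land), equating Central's and South's payoffs gives −7q + 7 = 8q − 3 ⇒ q = 2/3.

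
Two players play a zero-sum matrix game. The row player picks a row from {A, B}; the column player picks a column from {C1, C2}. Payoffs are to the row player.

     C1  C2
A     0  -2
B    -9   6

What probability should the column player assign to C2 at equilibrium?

9/17

Row minima: A → -2, B → -9; maximin = -2.
Column maxima: C1 → 0, C2 → 6; minimax = 0.
-2 ≠ 0, so there is no saddle point; optimal play is mixed.
Let the row player play A with probability p. Expected payoff against C1: 0p + (-9)(1−p) = 9p − 9; against C2: (-2)p + 6(1−p) = −8p + 6.
Setting these equal: 9p − 9 = −8p + 6 ⇒ 17p = 15 ⇒ p = 15/17, and the value is (9)·(15/17) − 9 = -18/17.
For the column player: with q = P(C1), equating A's and B's payoffs gives 2q − 2 = −15q + 6 ⇒ q = 8/17.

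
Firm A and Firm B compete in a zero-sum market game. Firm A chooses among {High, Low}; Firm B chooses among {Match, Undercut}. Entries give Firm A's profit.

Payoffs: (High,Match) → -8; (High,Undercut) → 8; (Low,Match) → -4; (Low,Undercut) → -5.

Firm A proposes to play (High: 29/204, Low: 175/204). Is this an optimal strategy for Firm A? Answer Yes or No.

Against Match this mix gives (29/204)·(-8) + (175/204)·(-4) = -233/51.
Against Undercut this mix gives (29/204)·8 + (175/204)·(-5) = -643/204.
Firm B will play Match, holding Firm A to -233/51. Shifting weight toward the row that does better against Match would raise this floor (the equalizing mix achieves -72/17 against both Match and Undercut), so the proposed strategy is not optimal.

No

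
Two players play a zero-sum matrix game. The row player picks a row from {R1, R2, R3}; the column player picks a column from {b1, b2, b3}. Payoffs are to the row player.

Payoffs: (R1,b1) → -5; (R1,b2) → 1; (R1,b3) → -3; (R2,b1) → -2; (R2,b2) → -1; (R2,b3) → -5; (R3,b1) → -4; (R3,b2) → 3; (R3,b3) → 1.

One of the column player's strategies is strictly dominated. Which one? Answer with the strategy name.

b1 holds the row player's payoff strictly below b2 in every row: -5 < 1, -2 < -1, -4 < 3.
So b2 is strictly dominated for the column player.

b2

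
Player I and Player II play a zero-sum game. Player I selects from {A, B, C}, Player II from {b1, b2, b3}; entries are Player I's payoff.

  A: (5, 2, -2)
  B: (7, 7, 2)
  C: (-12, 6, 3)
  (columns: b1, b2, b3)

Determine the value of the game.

Row minima: A → -2, B → 2, C → -12; maximin = 2.
Column maxima: b1 → 7, b2 → 7, b3 → 3; minimax = 3.
2 ≠ 3, so there is no saddle point; optimal play is mixed.
A is strictly dominated by B, so Player I never plays it.
b2 is strictly dominated by b3 (it gives Player I strictly more in every row), so Player II never plays it.
On the remaining 2×2 (B, C vs b1, b3):
Let Player I play B with probability p. Expected payoff against b1: 7p + (-12)(1−p) = 19p − 12; against b3: 2p + 3(1−p) = −p + 3.
Setting these equal: 19p − 12 = −p + 3 ⇒ 20p = 15 ⇒ p = 3/4, and the value is (19)·(3/4) − 12 = 9/4.
For Player II: with q = P(b1), equating B's and C's payoffs gives 5q + 2 = −15q + 3 ⇒ q = 1/20.

9/4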